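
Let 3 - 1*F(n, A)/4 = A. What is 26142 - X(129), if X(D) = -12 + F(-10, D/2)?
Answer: 26400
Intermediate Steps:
F(n, A) = 12 - 4*A
X(D) = -2*D (X(D) = -12 + (12 - 4*D/2) = -12 + (12 - 2*D) = -2*D)
26142 - X(129) = 26142 - (-2)*129 = 26142 - 1*(-258) = 26142 + 258 = 26400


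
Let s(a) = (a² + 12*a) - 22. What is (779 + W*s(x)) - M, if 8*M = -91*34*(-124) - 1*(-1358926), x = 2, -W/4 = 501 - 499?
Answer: -868367/4 ≈ -2.1709e+5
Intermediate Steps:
W = -8 (W = -4*(501 - 499) = -4*2 = -8)
s(a) = -22 + a² + 12*a
M = 871291/4 (M = (-91*34*(-124) - 1*(-1358926))/8 = (-3094*(-124) + 1358926)/8 = (383656 + 1358926)/8 = (⅛)*1742582 = 871291/4 ≈ 2.1782e+5)
(779 + W*s(x)) - M = (779 - 8*(-22 + 2² + 12*2)) - 1*871291/4 = (779 - 8*(-22 + 4 + 24)) - 871291/4 = (779 - 8*6) - 871291/4 = (779 - 48) - 871291/4 = 731 - 871291/4 = -868367/4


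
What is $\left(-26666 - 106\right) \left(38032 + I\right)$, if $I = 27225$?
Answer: $-1747060404$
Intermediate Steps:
$\left(-26666 - 106\right) \left(38032 + I\right) = \left(-26666 - 106\right) \left(38032 + 27225\right) = \left(-26772\right) 65257 = -1747060404$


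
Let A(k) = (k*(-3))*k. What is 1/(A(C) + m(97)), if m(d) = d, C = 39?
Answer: -1/4466 ≈ -0.00022391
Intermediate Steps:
A(k) = -3*k² (A(k) = (-3*k)*k = -3*k²)
1/(A(C) + m(97)) = 1/(-3*39² + 97) = 1/(-3*1521 + 97) = 1/(-4563 + 97) = 1/(-4466) = -1/4466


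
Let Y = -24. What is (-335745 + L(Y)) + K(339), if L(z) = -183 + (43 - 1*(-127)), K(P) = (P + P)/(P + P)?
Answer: -335757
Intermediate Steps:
K(P) = 1 (K(P) = (2*P)/((2*P)) = (2*P)*(1/(2*P)) = 1)
L(z) = -13 (L(z) = -183 + (43 + 127) = -183 + 170 = -13)
(-335745 + L(Y)) + K(339) = (-335745 - 13) + 1 = -335758 + 1 = -335757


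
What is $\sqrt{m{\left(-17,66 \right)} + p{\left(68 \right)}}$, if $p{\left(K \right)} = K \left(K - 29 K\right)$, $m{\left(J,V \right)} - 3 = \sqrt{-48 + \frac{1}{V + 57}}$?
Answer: $\frac{\sqrt{-1958736501 + 123 i \sqrt{726069}}}{123} \approx 0.0096266 + 359.82 i$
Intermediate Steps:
$m{\left(J,V \right)} = 3 + \sqrt{-48 + \frac{1}{57 + V}}$ ($m{\left(J,V \right)} = 3 + \sqrt{-48 + \frac{1}{V + 57}} = 3 + \sqrt{-48 + \frac{1}{57 + V}}$)
$p{\left(K \right)} = - 28 K^{2}$ ($p{\left(K \right)} = K \left(- 28 K\right) = - 28 K^{2}$)
$\sqrt{m{\left(-17,66 \right)} + p{\left(68 \right)}} = \sqrt{\left(3 + \sqrt{\frac{-2735 - 3168}{57 + 66}}\right) - 28 \cdot 68^{2}} = \sqrt{\left(3 + \sqrt{\frac{-2735 - 3168}{123}}\right) - 129472} = \sqrt{\left(3 + \sqrt{\frac{1}{123} \left(-5903\right)}\right) - 129472} = \sqrt{\left(3 + \sqrt{- \frac{5903}{123}}\right) - 129472} = \sqrt{\left(3 + \frac{i \sqrt{726069}}{123}\right) - 129472} = \sqrt{-129469 + \frac{i \sqrt{726069}}{123}}$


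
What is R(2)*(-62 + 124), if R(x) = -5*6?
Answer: -1860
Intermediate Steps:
R(x) = -30
R(2)*(-62 + 124) = -30*(-62 + 124) = -30*62 = -1860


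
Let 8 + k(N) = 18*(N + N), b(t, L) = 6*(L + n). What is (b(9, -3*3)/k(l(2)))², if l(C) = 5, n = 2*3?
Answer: 81/7396 ≈ 0.010952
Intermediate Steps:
n = 6
b(t, L) = 36 + 6*L (b(t, L) = 6*(L + 6) = 6*(6 + L) = 36 + 6*L)
k(N) = -8 + 36*N (k(N) = -8 + 18*(N + N) = -8 + 18*(2*N) = -8 + 36*N)
(b(9, -3*3)/k(l(2)))² = ((36 + 6*(-3*3))/(-8 + 36*5))² = ((36 + 6*(-9))/(-8 + 180))² = ((36 - 54)/172)² = (-18*1/172)² = (-9/86)² = 81/7396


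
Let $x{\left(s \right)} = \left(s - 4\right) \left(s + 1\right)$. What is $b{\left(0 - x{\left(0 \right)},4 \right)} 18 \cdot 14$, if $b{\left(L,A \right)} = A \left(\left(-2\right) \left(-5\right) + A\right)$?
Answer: $14112$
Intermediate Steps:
$x{\left(s \right)} = \left(1 + s\right) \left(-4 + s\right)$ ($x{\left(s \right)} = \left(-4 + s\right) \left(1 + s\right) = \left(1 + s\right) \left(-4 + s\right)$)
$b{\left(L,A \right)} = A \left(10 + A\right)$
$b{\left(0 - x{\left(0 \right)},4 \right)} 18 \cdot 14 = 4 \left(10 + 4\right) 18 \cdot 14 = 4 \cdot 14 \cdot 18 \cdot 14 = 56 \cdot 18 \cdot 14 = 1008 \cdot 14 = 14112$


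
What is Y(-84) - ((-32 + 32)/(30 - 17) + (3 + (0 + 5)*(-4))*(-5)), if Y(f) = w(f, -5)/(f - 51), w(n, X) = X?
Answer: -2294/27 ≈ -84.963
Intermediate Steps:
Y(f) = -5/(-51 + f) (Y(f) = -5/(f - 51) = -5/(-51 + f))
Y(-84) - ((-32 + 32)/(30 - 17) + (3 + (0 + 5)*(-4))*(-5)) = -5/(-51 - 84) - ((-32 + 32)/(30 - 17) + (3 + (0 + 5)*(-4))*(-5)) = -5/(-135) - (0/13 + (3 + 5*(-4))*(-5)) = -5*(-1/135) - (0*(1/13) + (3 - 20)*(-5)) = 1/27 - (0 - 17*(-5)) = 1/27 - (0 + 85) = 1/27 - 1*85 = 1/27 - 85 = -2294/27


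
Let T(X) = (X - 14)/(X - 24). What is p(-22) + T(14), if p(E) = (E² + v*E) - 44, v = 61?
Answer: -902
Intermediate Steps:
p(E) = -44 + E² + 61*E (p(E) = (E² + 61*E) - 44 = -44 + E² + 61*E)
T(X) = (-14 + X)/(-24 + X)
p(-22) + T(14) = (-44 + (-22)² + 61*(-22)) + (-14 + 14)/(-24 + 14) = (-44 + 484 - 1342) + 0/(-10) = -902 - ⅒*0 = -902 + 0 = -902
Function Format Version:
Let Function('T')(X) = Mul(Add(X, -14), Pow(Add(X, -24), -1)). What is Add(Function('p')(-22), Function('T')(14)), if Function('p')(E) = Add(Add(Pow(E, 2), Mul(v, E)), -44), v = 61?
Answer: -902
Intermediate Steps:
Function('p')(E) = Add(-44, Pow(E, 2), Mul(61, E)) (Function('p')(E) = Add(Add(Pow(E, 2), Mul(61, E)), -44) = Add(-44, Pow(E, 2), Mul(61, E)))
Function('T')(X) = Mul(Pow(Add(-24, X), -1), Add(-14, X)) (Function('T')(X) = Mul(Add(-14, X), Pow(Add(-24, X), -1)) = Mul(Pow(Add(-24, X), -1), Add(-14, X)))
Add(Function('p')(-22), Function('T')(14)) = Add(Add(-44, Pow(-22, 2), Mul(61, -22)), Mul(Pow(Add(-24, 14), -1), Add(-14, 14))) = Add(Add(-44, 484, -1342), Mul(Pow(-10, -1), 0)) = Add(-902, Mul(Rational(-1, 10), 0)) = Add(-902, 0) = -902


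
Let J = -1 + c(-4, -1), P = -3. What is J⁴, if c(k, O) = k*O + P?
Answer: 0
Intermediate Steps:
c(k, O) = -3 + O*k (c(k, O) = k*O - 3 = O*k - 3 = -3 + O*k)
J = 0 (J = -1 + (-3 - 1*(-4)) = -1 + (-3 + 4) = -1 + 1 = 0)
J⁴ = 0⁴ = 0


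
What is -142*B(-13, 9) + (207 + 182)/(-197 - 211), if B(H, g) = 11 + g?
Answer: -1159109/408 ≈ -2841.0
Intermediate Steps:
-142*B(-13, 9) + (207 + 182)/(-197 - 211) = -142*(11 + 9) + (207 + 182)/(-197 - 211) = -142*20 + 389/(-408) = -2840 + 389*(-1/408) = -2840 - 389/408 = -1159109/408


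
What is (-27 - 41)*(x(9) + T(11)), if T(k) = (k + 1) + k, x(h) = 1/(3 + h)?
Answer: -4709/3 ≈ -1569.7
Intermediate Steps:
T(k) = 1 + 2*k (T(k) = (1 + k) + k = 1 + 2*k)
(-27 - 41)*(x(9) + T(11)) = (-27 - 41)*(1/(3 + 9) + (1 + 2*11)) = -68*(1/12 + (1 + 22)) = -68*(1/12 + 23) = -68*277/12 = -4709/3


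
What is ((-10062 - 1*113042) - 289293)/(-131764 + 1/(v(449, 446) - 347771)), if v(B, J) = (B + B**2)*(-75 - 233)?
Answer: 25807462382887/8245681887645 ≈ 3.1298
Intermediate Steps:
v(B, J) = -308*B - 308*B**2 (v(B, J) = (B + B**2)*(-308) = -308*B - 308*B**2)
((-10062 - 1*113042) - 289293)/(-131764 + 1/(v(449, 446) - 347771)) = ((-10062 - 1*113042) - 289293)/(-131764 + 1/(-308*449*(1 + 449) - 347771)) = ((-10062 - 113042) - 289293)/(-131764 + 1/(-308*449*450 - 347771)) = (-123104 - 289293)/(-131764 + 1/(-62231400 - 347771)) = -412397/(-131764 + 1/(-62579171)) = -412397/(-131764 - 1/62579171) = -412397/(-8245681887645/62579171) = -412397*(-62579171/8245681887645) = 25807462382887/8245681887645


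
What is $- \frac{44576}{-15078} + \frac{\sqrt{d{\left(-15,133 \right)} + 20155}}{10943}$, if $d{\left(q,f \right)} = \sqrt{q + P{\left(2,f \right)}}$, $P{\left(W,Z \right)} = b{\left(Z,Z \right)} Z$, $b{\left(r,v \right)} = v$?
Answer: $\frac{3184}{1077} + \frac{\sqrt{20155 + \sqrt{17674}}}{10943} \approx 2.9694$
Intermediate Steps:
$P{\left(W,Z \right)} = Z^{2}$ ($P{\left(W,Z \right)} = Z Z = Z^{2}$)
$d{\left(q,f \right)} = \sqrt{q + f^{2}}$
$- \frac{44576}{-15078} + \frac{\sqrt{d{\left(-15,133 \right)} + 20155}}{10943} = - \frac{44576}{-15078} + \frac{\sqrt{\sqrt{-15 + 133^{2}} + 20155}}{10943} = \left(-44576\right) \left(- \frac{1}{15078}\right) + \sqrt{\sqrt{-15 + 17689} + 20155} \cdot \frac{1}{10943} = \frac{3184}{1077} + \sqrt{\sqrt{17674} + 20155} \cdot \frac{1}{10943} = \frac{3184}{1077} + \sqrt{20155 + \sqrt{17674}} \cdot \frac{1}{10943} = \frac{3184}{1077} + \frac{\sqrt{20155 + \sqrt{17674}}}{10943}$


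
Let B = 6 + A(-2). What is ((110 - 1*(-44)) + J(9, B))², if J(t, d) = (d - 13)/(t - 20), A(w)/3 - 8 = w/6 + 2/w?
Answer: 2825761/121 ≈ 23353.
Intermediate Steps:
A(w) = 24 + w/2 + 6/w (A(w) = 24 + 3*(w/6 + 2/w) = 24 + 3*(2/w + w/6) = 24 + (w/2 + 6/w) = 24 + w/2 + 6/w)
B = 26 (B = 6 + (24 + (½)*(-2) + 6/(-2)) = 6 + (24 - 1 + 6*(-½)) = 6 + (24 - 1 - 3) = 6 + 20 = 26)
J(t, d) = (-13 + d)/(-20 + t)
((110 - 1*(-44)) + J(9, B))² = ((110 - 1*(-44)) + (-13 + 26)/(-20 + 9))² = ((110 + 44) + 13/(-11))² = (154 - 1/11*13)² = (154 - 13/11)² = (1681/11)² = 2825761/121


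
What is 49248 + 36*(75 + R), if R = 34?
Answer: 53172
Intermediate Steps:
49248 + 36*(75 + R) = 49248 + 36*(75 + 34) = 49248 + 36*109 = 49248 + 3924 = 53172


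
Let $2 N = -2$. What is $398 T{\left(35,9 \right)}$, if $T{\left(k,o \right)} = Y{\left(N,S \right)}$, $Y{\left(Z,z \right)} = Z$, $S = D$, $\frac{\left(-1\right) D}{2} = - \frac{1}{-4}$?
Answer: $-398$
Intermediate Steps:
$D = - \frac{1}{2}$ ($D = - 2 \left(- \frac{1}{-4}\right) = - 2 \left(\left(-1\right) \left(- \frac{1}{4}\right)\right) = \left(-2\right) \frac{1}{4} = - \frac{1}{2} \approx -0.5$)
$N = -1$ ($N = \frac{1}{2} \left(-2\right) = -1$)
$S = - \frac{1}{2} \approx -0.5$
$T{\left(k,o \right)} = -1$
$398 T{\left(35,9 \right)} = 398 \left(-1\right) = -398$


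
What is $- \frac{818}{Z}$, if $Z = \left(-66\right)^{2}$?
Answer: $- \frac{409}{2178} \approx -0.18779$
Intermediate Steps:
$Z = 4356$
$- \frac{818}{Z} = - \frac{818}{4356} = \left(-818\right) \frac{1}{4356} = - \frac{409}{2178}$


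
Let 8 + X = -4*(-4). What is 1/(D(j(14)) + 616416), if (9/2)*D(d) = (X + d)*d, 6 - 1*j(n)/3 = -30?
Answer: 1/619200 ≈ 1.6150e-6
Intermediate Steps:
X = 8 (X = -8 - 4*(-4) = -8 + 16 = 8)
j(n) = 108 (j(n) = 18 - 3*(-30) = 18 + 90 = 108)
D(d) = 2*d*(8 + d)/9 (D(d) = 2*((8 + d)*d)/9 = 2*(d*(8 + d))/9 = 2*d*(8 + d)/9)
1/(D(j(14)) + 616416) = 1/((2/9)*108*(8 + 108) + 616416) = 1/((2/9)*108*116 + 616416) = 1/(2784 + 616416) = 1/619200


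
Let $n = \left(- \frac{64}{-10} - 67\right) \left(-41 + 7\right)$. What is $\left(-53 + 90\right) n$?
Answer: $\frac{381174}{5} \approx 76235.0$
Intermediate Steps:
$n = \frac{10302}{5}$ ($n = \left(\left(-64\right) \left(- \frac{1}{10}\right) - 67\right) \left(-34\right) = \left(\frac{32}{5} - 67\right) \left(-34\right) = \left(- \frac{303}{5}\right) \left(-34\right) = \frac{10302}{5} \approx 2060.4$)
$\left(-53 + 90\right) n = \left(-53 + 90\right) \frac{10302}{5} = 37 \cdot \frac{10302}{5} = \frac{381174}{5}$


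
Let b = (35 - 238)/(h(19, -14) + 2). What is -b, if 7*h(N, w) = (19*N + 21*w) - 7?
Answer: 1421/74 ≈ 19.203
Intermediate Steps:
h(N, w) = -1 + 3*w + 19*N/7 (h(N, w) = ((19*N + 21*w) - 7)/7 = (-7 + 19*N + 21*w)/7 = -1 + 3*w + 19*N/7)
b = -1421/74 (b = (35 - 238)/((-1 + 3*(-14) + (19/7)*19) + 2) = -203/((-1 - 42 + 361/7) + 2) = -203/(60/7 + 2) = -203/74/7 = -203*7/74 = -1421/74 ≈ -19.203)
-b = -1*(-1421/74) = 1421/74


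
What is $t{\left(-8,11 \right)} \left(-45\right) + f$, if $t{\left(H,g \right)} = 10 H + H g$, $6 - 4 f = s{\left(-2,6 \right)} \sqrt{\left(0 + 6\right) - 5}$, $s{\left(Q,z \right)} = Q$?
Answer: $7562$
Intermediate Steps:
$f = 2$ ($f = \frac{3}{2} - \frac{\left(-2\right) \sqrt{\left(0 + 6\right) - 5}}{4} = \frac{3}{2} - \frac{\left(-2\right) \sqrt{6 - 5}}{4} = \frac{3}{2} - \frac{\left(-2\right) \sqrt{1}}{4} = \frac{3}{2} - \frac{\left(-2\right) 1}{4} = \frac{3}{2} - - \frac{1}{2} = \frac{3}{2} + \frac{1}{2} = 2$)
$t{\left(-8,11 \right)} \left(-45\right) + f = - 8 \left(10 + 11\right) \left(-45\right) + 2 = \left(-8\right) 21 \left(-45\right) + 2 = \left(-168\right) \left(-45\right) + 2 = 7560 + 2 = 7562$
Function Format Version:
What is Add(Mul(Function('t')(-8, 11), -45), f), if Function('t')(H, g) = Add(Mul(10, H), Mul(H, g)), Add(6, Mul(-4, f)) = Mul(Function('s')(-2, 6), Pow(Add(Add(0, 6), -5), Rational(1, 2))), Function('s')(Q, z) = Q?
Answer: 7562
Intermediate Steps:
f = 2 (f = Add(Rational(3, 2), Mul(Rational(-1, 4), Mul(-2, Pow(Add(Add(0, 6), -5), Rational(1, 2))))) = Add(Rational(3, 2), Mul(Rational(-1, 4), Mul(-2, Pow(Add(6, -5), Rational(1, 2))))) = Add(Rational(3, 2), Mul(Rational(-1, 4), Mul(-2, Pow(1, Rational(1, 2))))) = Add(Rational(3, 2), Mul(Rational(-1, 4), Mul(-2, 1))) = Add(Rational(3, 2), Mul(Rational(-1, 4), -2)) = Add(Rational(3, 2), Rational(1, 2)) = 2)
Add(Mul(Function('t')(-8, 11), -45), f) = Add(Mul(Mul(-8, Add(10, 11)), -45), 2) = Add(Mul(Mul(-8, 21), -45), 2) = Add(Mul(-168, -45), 2) = Add(7560, 2) = 7562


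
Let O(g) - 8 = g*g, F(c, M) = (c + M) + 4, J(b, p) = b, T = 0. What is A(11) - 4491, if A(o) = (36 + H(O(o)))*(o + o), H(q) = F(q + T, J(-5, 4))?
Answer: -883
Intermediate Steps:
F(c, M) = 4 + M + c (F(c, M) = (M + c) + 4 = 4 + M + c)
O(g) = 8 + g² (O(g) = 8 + g*g = 8 + g²)
H(q) = -1 + q (H(q) = 4 - 5 + (q + 0) = 4 - 5 + q = -1 + q)
A(o) = 2*o*(43 + o²) (A(o) = (36 + (-1 + (8 + o²)))*(o + o) = (36 + (7 + o²))*(2*o) = (43 + o²)*(2*o) = 2*o*(43 + o²))
A(11) - 4491 = 2*11*(43 + 11²) - 4491 = 2*11*(43 + 121) - 4491 = 2*11*164 - 4491 = 3608 - 4491 = -883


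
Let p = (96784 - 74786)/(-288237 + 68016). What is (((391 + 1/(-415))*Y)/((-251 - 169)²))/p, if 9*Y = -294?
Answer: 165434909/228229250 ≈ 0.72486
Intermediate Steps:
Y = -98/3 (Y = (⅑)*(-294) = -98/3 ≈ -32.667)
p = -21998/220221 (p = 21998/(-220221) = 21998*(-1/220221) = -21998/220221 ≈ -0.099891)
(((391 + 1/(-415))*Y)/((-251 - 169)²))/p = (((391 + 1/(-415))*(-98/3))/((-251 - 169)²))/(-21998/220221) = (((391 - 1/415)*(-98/3))/((-420)²))*(-220221/21998) = (((162264/415)*(-98/3))/176400)*(-220221/21998) = -5300624/415*1/176400*(-220221/21998) = -6761/93375*(-220221/21998) = 165434909/228229250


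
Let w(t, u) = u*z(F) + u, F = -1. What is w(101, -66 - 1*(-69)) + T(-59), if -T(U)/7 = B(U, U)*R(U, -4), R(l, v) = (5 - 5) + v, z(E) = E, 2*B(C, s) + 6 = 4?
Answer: -28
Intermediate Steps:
B(C, s) = -1 (B(C, s) = -3 + (½)*4 = -3 + 2 = -1)
R(l, v) = v (R(l, v) = 0 + v = v)
w(t, u) = 0 (w(t, u) = u*(-1) + u = -u + u = 0)
T(U) = -28 (T(U) = -(-7)*(-4) = -7*4 = -28)
w(101, -66 - 1*(-69)) + T(-59) = 0 - 28 = -28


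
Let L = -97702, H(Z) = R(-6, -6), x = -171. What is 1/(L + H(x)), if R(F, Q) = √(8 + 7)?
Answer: -97702/9545680789 - √15/9545680789 ≈ -1.0236e-5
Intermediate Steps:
R(F, Q) = √15
H(Z) = √15
1/(L + H(x)) = 1/(-97702 + √15)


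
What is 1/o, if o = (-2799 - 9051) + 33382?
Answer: 1/21532 ≈ 4.6442e-5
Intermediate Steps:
o = 21532 (o = -11850 + 33382 = 21532)
1/o = 1/21532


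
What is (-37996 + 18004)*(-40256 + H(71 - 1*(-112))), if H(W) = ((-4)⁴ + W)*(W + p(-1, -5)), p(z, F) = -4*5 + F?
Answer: -581887152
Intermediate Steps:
p(z, F) = -20 + F
H(W) = (-25 + W)*(256 + W) (H(W) = ((-4)⁴ + W)*(W + (-20 - 5)) = (256 + W)*(W - 25) = (256 + W)*(-25 + W) = (-25 + W)*(256 + W))
(-37996 + 18004)*(-40256 + H(71 - 1*(-112))) = (-37996 + 18004)*(-40256 + (-6400 + (71 - 1*(-112))² + 231*(71 - 1*(-112)))) = -19992*(-40256 + (-6400 + (71 + 112)² + 231*(71 + 112))) = -19992*(-40256 + (-6400 + 183² + 231*183)) = -19992*(-40256 + (-6400 + 33489 + 42273)) = -19992*(-40256 + 69362) = -19992*29106 = -581887152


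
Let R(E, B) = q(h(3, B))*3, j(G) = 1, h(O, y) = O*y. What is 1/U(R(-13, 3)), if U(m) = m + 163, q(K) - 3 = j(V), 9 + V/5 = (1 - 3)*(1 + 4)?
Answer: 1/175 ≈ 0.0057143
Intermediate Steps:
V = -95 (V = -45 + 5*((1 - 3)*(1 + 4)) = -45 + 5*(-2*5) = -45 + 5*(-10) = -45 - 50 = -95)
q(K) = 4 (q(K) = 3 + 1 = 4)
R(E, B) = 12 (R(E, B) = 4*3 = 12)
U(m) = 163 + m
1/U(R(-13, 3)) = 1/(163 + 12) = 1/175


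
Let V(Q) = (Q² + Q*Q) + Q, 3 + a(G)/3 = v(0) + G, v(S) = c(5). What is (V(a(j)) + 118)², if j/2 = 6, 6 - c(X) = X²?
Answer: 3564544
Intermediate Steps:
c(X) = 6 - X²
j = 12 (j = 2*6 = 12)
v(S) = -19 (v(S) = 6 - 1*5² = 6 - 1*25 = 6 - 25 = -19)
a(G) = -66 + 3*G (a(G) = -9 + 3*(-19 + G) = -9 + (-57 + 3*G) = -66 + 3*G)
V(Q) = Q + 2*Q² (V(Q) = (Q² + Q²) + Q = 2*Q² + Q = Q + 2*Q²)
(V(a(j)) + 118)² = ((-66 + 3*12)*(1 + 2*(-66 + 3*12)) + 118)² = ((-66 + 36)*(1 + 2*(-66 + 36)) + 118)² = (-30*(1 + 2*(-30)) + 118)² = (-30*(1 - 60) + 118)² = (-30*(-59) + 118)² = (1770 + 118)² = 1888² = 3564544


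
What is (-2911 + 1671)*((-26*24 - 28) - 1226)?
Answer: 2328720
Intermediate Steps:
(-2911 + 1671)*((-26*24 - 28) - 1226) = -1240*((-624 - 28) - 1226) = -1240*(-652 - 1226) = -1240*(-1878) = 2328720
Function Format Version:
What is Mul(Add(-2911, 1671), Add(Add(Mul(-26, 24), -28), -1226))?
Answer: 2328720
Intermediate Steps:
Mul(Add(-2911, 1671), Add(Add(Mul(-26, 24), -28), -1226)) = Mul(-1240, Add(Add(-624, -28), -1226)) = Mul(-1240, Add(-652, -1226)) = Mul(-1240, -1878) = 2328720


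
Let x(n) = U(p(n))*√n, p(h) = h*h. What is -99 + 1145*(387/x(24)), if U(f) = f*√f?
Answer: -99 + 49235*√6/18432 ≈ -92.457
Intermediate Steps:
p(h) = h²
U(f) = f^(3/2)
x(n) = √n*(n²)^(3/2) (x(n) = (n²)^(3/2)*√n = √n*(n²)^(3/2))
-99 + 1145*(387/x(24)) = -99 + 1145*(387/((√24*(24²)^(3/2)))) = -99 + 1145*(387/(((2*√6)*576^(3/2)))) = -99 + 1145*(387/(((2*√6)*13824))) = -99 + 1145*(387/((27648*√6))) = -99 + 1145*(387*(√6/165888)) = -99 + 1145*(43*√6/18432) = -99 + 49235*√6/18432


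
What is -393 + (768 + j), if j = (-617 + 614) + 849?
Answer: 1221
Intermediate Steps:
j = 846 (j = -3 + 849 = 846)
-393 + (768 + j) = -393 + (768 + 846) = -393 + 1614 = 1221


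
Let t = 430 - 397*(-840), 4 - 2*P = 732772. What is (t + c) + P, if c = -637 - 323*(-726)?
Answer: 201387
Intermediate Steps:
P = -366384 (P = 2 - 1/2*732772 = 2 - 366386 = -366384)
t = 333910 (t = 430 + 333480 = 333910)
c = 233861 (c = -637 + 234498 = 233861)
(t + c) + P = (333910 + 233861) - 366384 = 567771 - 366384 = 201387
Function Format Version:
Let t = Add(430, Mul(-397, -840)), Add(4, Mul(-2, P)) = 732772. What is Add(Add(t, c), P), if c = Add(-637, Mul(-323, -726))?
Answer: 201387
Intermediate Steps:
P = -366384 (P = Add(2, Mul(Rational(-1, 2), 732772)) = Add(2, -366386) = -366384)
t = 333910 (t = Add(430, 333480) = 333910)
c = 233861 (c = Add(-637, 234498) = 233861)
Add(Add(t, c), P) = Add(Add(333910, 233861), -366384) = Add(567771, -366384) = 201387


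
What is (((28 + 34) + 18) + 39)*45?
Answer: 5355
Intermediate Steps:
(((28 + 34) + 18) + 39)*45 = ((62 + 18) + 39)*45 = (80 + 39)*45 = 119*45 = 5355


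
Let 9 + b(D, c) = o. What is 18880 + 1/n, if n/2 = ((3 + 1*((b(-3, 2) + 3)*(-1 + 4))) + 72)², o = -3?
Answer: 86999041/4608 ≈ 18880.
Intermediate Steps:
b(D, c) = -12 (b(D, c) = -9 - 3 = -12)
n = 4608 (n = 2*((3 + 1*((-12 + 3)*(-1 + 4))) + 72)² = 2*((3 + 1*(-9*3)) + 72)² = 2*((3 + 1*(-27)) + 72)² = 2*((3 - 27) + 72)² = 2*(-24 + 72)² = 2*48² = 2*2304 = 4608)
18880 + 1/n = 18880 + 1/4608 = 86999041/4608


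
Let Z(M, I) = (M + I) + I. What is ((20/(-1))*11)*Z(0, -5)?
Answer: 2200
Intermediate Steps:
Z(M, I) = M + 2*I (Z(M, I) = (I + M) + I = M + 2*I)
((20/(-1))*11)*Z(0, -5) = ((20/(-1))*11)*(0 + 2*(-5)) = ((20*(-1))*11)*(0 - 10) = -20*11*(-10) = -220*(-10) = 2200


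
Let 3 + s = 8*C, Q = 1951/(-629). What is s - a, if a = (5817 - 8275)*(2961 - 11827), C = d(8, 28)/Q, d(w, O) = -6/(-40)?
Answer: -212587119179/9755 ≈ -2.1793e+7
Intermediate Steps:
Q = -1951/629 (Q = 1951*(-1/629) = -1951/629 ≈ -3.1017)
d(w, O) = 3/20 (d(w, O) = -6*(-1/40) = 3/20)
C = -1887/39020 (C = 3/(20*(-1951/629)) = (3/20)*(-629/1951) = -1887/39020 ≈ -0.048360)
s = -33039/9755 (s = -3 + 8*(-1887/39020) = -3 - 3774/9755 = -33039/9755 ≈ -3.3869)
a = 21792628 (a = -2458*(-8866) = 21792628)
s - a = -33039/9755 - 1*21792628 = -33039/9755 - 21792628 = -212587119179/9755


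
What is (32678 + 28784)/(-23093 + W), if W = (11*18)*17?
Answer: -61462/19727 ≈ -3.1156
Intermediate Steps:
W = 3366 (W = 198*17 = 3366)
(32678 + 28784)/(-23093 + W) = (32678 + 28784)/(-23093 + 3366) = 61462/(-19727) = 61462*(-1/19727) = -61462/19727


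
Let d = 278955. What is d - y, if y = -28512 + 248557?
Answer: 58910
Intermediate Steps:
y = 220045
d - y = 278955 - 1*220045 = 278955 - 220045 = 58910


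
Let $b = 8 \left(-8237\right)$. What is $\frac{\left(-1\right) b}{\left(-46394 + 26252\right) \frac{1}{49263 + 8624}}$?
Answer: $- \frac{1907260876}{10071} \approx -1.8938 \cdot 10^{5}$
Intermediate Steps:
$b = -65896$
$\frac{\left(-1\right) b}{\left(-46394 + 26252\right) \frac{1}{49263 + 8624}} = \frac{\left(-1\right) \left(-65896\right)}{\left(-46394 + 26252\right) \frac{1}{49263 + 8624}} = \frac{65896}{\left(-20142\right) \frac{1}{57887}} = \frac{65896}{- \frac{20142}{57887}} = 65896 \left(- \frac{57887}{20142}\right) = - \frac{1907260876}{10071}$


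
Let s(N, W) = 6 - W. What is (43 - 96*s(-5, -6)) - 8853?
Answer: -9962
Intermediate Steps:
(43 - 96*s(-5, -6)) - 8853 = (43 - 96*(6 - 1*(-6))) - 8853 = (43 - 96*(6 + 6)) - 8853 = (43 - 96*12) - 8853 = (43 - 1152) - 8853 = -1109 - 8853 = -9962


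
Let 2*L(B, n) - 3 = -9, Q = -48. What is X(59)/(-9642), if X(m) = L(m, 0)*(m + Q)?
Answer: 11/3214 ≈ 0.0034225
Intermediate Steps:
L(B, n) = -3 (L(B, n) = 3/2 + (1/2)*(-9) = 3/2 - 9/2 = -3)
X(m) = 144 - 3*m (X(m) = -3*(m - 48) = -3*(-48 + m) = 144 - 3*m)
X(59)/(-9642) = (144 - 3*59)/(-9642) = (144 - 177)*(-1/9642) = -33*(-1/9642) = 11/3214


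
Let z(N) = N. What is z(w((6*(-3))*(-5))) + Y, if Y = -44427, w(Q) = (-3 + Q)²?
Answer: -36858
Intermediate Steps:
z(w((6*(-3))*(-5))) + Y = (-3 + (6*(-3))*(-5))² - 44427 = (-3 - 18*(-5))² - 44427 = (-3 + 90)² - 44427 = 87² - 44427 = 7569 - 44427 = -36858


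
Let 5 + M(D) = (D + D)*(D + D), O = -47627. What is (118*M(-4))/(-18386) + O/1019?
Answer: -441382150/9367667 ≈ -47.118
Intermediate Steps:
M(D) = -5 + 4*D**2 (M(D) = -5 + (D + D)*(D + D) = -5 + (2*D)*(2*D) = -5 + 4*D**2)
(118*M(-4))/(-18386) + O/1019 = (118*(-5 + 4*(-4)**2))/(-18386) - 47627/1019 = (118*(-5 + 4*16))*(-1/18386) - 47627*1/1019 = (118*(-5 + 64))*(-1/18386) - 47627/1019 = (118*59)*(-1/18386) - 47627/1019 = 6962*(-1/18386) - 47627/1019 = -3481/9193 - 47627/1019 = -441382150/9367667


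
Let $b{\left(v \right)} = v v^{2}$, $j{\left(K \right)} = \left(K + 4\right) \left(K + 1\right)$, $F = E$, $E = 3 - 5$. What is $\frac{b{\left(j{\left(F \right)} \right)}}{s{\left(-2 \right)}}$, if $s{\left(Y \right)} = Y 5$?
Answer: $\frac{4}{5} \approx 0.8$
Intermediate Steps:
$s{\left(Y \right)} = 5 Y$
$E = -2$ ($E = 3 - 5 = -2$)
$F = -2$
$j{\left(K \right)} = \left(1 + K\right) \left(4 + K\right)$ ($j{\left(K \right)} = \left(4 + K\right) \left(1 + K\right) = \left(1 + K\right) \left(4 + K\right)$)
$b{\left(v \right)} = v^{3}$
$\frac{b{\left(j{\left(F \right)} \right)}}{s{\left(-2 \right)}} = \frac{\left(4 + \left(-2\right)^{2} + 5 \left(-2\right)\right)^{3}}{5 \left(-2\right)} = \frac{\left(4 + 4 - 10\right)^{3}}{-10} = - \frac{\left(-2\right)^{3}}{10} = \left(- \frac{1}{10}\right) \left(-8\right) = \frac{4}{5}$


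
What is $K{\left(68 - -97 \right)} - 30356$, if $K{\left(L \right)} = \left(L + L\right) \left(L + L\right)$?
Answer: $78544$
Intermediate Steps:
$K{\left(L \right)} = 4 L^{2}$ ($K{\left(L \right)} = 2 L 2 L = 4 L^{2}$)
$K{\left(68 - -97 \right)} - 30356 = 4 \left(68 - -97\right)^{2} - 30356 = 4 \left(68 + 97\right)^{2} - 30356 = 4 \cdot 165^{2} - 30356 = 4 \cdot 27225 - 30356 = 108900 - 30356 = 78544$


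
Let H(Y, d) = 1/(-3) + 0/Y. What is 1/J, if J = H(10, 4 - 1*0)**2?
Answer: 9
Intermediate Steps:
H(Y, d) = -1/3 (H(Y, d) = 1*(-1/3) + 0 = -1/3 + 0 = -1/3)
J = 1/9 (J = (-1/3)**2 = 1/9 ≈ 0.11111)
1/J = 1/(1/9) = 9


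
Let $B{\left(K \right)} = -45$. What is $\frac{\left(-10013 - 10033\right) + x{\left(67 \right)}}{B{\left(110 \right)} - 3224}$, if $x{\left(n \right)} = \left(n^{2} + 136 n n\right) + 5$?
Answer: $- \frac{594952}{3269} \approx -182.0$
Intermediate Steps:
$x{\left(n \right)} = 5 + 137 n^{2}$ ($x{\left(n \right)} = \left(n^{2} + 136 n^{2}\right) + 5 = 137 n^{2} + 5 = 5 + 137 n^{2}$)
$\frac{\left(-10013 - 10033\right) + x{\left(67 \right)}}{B{\left(110 \right)} - 3224} = \frac{\left(-10013 - 10033\right) + \left(5 + 137 \cdot 67^{2}\right)}{-45 - 3224} = \frac{-20046 + \left(5 + 137 \cdot 4489\right)}{-3269} = \left(-20046 + \left(5 + 614993\right)\right) \left(- \frac{1}{3269}\right) = \left(-20046 + 614998\right) \left(- \frac{1}{3269}\right) = 594952 \left(- \frac{1}{3269}\right) = - \frac{594952}{3269}$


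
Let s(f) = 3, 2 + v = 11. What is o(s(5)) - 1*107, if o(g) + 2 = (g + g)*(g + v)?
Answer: -37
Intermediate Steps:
v = 9 (v = -2 + 11 = 9)
o(g) = -2 + 2*g*(9 + g) (o(g) = -2 + (g + g)*(g + 9) = -2 + (2*g)*(9 + g) = -2 + 2*g*(9 + g))
o(s(5)) - 1*107 = (-2 + 2*3**2 + 18*3) - 1*107 = (-2 + 2*9 + 54) - 107 = (-2 + 18 + 54) - 107 = 70 - 107 = -37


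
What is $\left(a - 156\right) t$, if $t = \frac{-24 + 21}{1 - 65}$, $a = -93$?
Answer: $- \frac{747}{64} \approx -11.672$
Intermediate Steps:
$t = \frac{3}{64}$ ($t = - \frac{3}{-64} = \left(-3\right) \left(- \frac{1}{64}\right) = \frac{3}{64} \approx 0.046875$)
$\left(a - 156\right) t = \left(-93 - 156\right) \frac{3}{64} = \left(-249\right) \frac{3}{64} = - \frac{747}{64}$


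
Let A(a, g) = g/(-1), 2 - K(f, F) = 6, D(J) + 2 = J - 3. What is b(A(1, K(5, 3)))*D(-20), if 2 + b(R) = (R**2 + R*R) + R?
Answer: -850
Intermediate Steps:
D(J) = -5 + J (D(J) = -2 + (J - 3) = -2 + (-3 + J) = -5 + J)
K(f, F) = -4 (K(f, F) = 2 - 1*6 = 2 - 6 = -4)
A(a, g) = -g (A(a, g) = g*(-1) = -g)
b(R) = -2 + R + 2*R**2 (b(R) = -2 + ((R**2 + R*R) + R) = -2 + ((R**2 + R**2) + R) = -2 + (2*R**2 + R) = -2 + (R + 2*R**2) = -2 + R + 2*R**2)
b(A(1, K(5, 3)))*D(-20) = (-2 - 1*(-4) + 2*(-1*(-4))**2)*(-5 - 20) = (-2 + 4 + 2*4**2)*(-25) = (-2 + 4 + 2*16)*(-25) = (-2 + 4 + 32)*(-25) = 34*(-25) = -850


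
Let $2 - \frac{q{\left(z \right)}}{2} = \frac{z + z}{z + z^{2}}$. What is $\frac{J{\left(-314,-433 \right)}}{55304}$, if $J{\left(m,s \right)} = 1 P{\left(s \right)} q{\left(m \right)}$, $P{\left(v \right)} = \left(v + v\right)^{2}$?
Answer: $\frac{117743092}{2163769} \approx 54.416$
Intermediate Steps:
$P{\left(v \right)} = 4 v^{2}$ ($P{\left(v \right)} = \left(2 v\right)^{2} = 4 v^{2}$)
$q{\left(z \right)} = 4 - \frac{4 z}{z + z^{2}}$ ($q{\left(z \right)} = 4 - 2 \frac{z + z}{z + z^{2}} = 4 - 2 \frac{2 z}{z + z^{2}} = 4 - \frac{4 z}{z + z^{2}}$)
$J{\left(m,s \right)} = \frac{16 m s^{2}}{1 + m}$ ($J{\left(m,s \right)} = 1 \cdot 4 s^{2} \frac{4 m}{1 + m} = 4 s^{2} \frac{4 m}{1 + m} = \frac{16 m s^{2}}{1 + m}$)
$\frac{J{\left(-314,-433 \right)}}{55304} = \frac{16 \left(-314\right) \left(-433\right)^{2} \frac{1}{1 - 314}}{55304} = 16 \left(-314\right) 187489 \frac{1}{-313} \cdot \frac{1}{55304} = 16 \left(-314\right) 187489 \left(- \frac{1}{313}\right) \frac{1}{55304} = \frac{941944736}{313} \cdot \frac{1}{55304} = \frac{117743092}{2163769}$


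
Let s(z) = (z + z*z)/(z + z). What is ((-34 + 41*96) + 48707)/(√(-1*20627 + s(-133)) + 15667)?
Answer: 824225203/245475582 - 52609*I*√20693/245475582 ≈ 3.3577 - 0.030829*I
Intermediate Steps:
s(z) = (z + z²)/(2*z) (s(z) = (z + z²)/((2*z)) = (z + z²)*(1/(2*z)) = (z + z²)/(2*z))
((-34 + 41*96) + 48707)/(√(-1*20627 + s(-133)) + 15667) = ((-34 + 41*96) + 48707)/(√(-1*20627 + (½ + (½)*(-133))) + 15667) = ((-34 + 3936) + 48707)/(√(-20627 + (½ - 133/2)) + 15667) = (3902 + 48707)/(√(-20627 - 66) + 15667) = 52609/(√(-20693) + 15667) = 52609/(I*√20693 + 15667) = 52609/(15667 + I*√20693)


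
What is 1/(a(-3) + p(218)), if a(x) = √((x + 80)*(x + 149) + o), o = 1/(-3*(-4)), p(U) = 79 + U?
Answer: 3564/923603 - 2*√404715/923603 ≈ 0.0024812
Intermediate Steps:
o = 1/12 ≈ 0.083333
a(x) = √(1/12 + (80 + x)*(149 + x)) (a(x) = √((x + 80)*(x + 149) + 1/12) = √((80 + x)*(149 + x) + 1/12) = √(1/12 + (80 + x)*(149 + x)))
1/(a(-3) + p(218)) = 1/(√(429123 + 36*(-3)² + 8244*(-3))/6 + (79 + 218)) = 1/(√(429123 + 36*9 - 24732)/6 + 297) = 1/(√(429123 + 324 - 24732)/6 + 297) = 1/(√404715/6 + 297) = 1/(297 + √404715/6)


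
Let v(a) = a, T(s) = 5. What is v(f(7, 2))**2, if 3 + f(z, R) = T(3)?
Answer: 4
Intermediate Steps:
f(z, R) = 2 (f(z, R) = -3 + 5 = 2)
v(f(7, 2))**2 = 2**2 = 4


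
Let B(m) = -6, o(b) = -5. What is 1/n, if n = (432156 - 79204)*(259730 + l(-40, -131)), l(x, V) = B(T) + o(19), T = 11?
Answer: 1/91668340488 ≈ 1.0909e-11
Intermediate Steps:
l(x, V) = -11 (l(x, V) = -6 - 5 = -11)
n = 91668340488 (n = (432156 - 79204)*(259730 - 11) = 352952*259719 = 91668340488)
1/n = 1/91668340488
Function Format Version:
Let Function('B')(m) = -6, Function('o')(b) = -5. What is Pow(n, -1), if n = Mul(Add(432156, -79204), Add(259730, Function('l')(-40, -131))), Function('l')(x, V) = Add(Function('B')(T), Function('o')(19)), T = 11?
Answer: Rational(1, 91668340488) ≈ 1.0909e-11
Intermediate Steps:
Function('l')(x, V) = -11 (Function('l')(x, V) = Add(-6, -5) = -11)
n = 91668340488 (n = Mul(Add(432156, -79204), Add(259730, -11)) = Mul(352952, 259719) = 91668340488)
Pow(n, -1) = Pow(91668340488, -1) = Rational(1, 91668340488)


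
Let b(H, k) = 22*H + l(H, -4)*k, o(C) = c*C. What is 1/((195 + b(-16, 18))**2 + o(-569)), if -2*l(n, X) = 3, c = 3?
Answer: 1/32149 ≈ 3.1105e-5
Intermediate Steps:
l(n, X) = -3/2 (l(n, X) = -1/2*3 = -3/2)
o(C) = 3*C
b(H, k) = 22*H - 3*k/2
1/((195 + b(-16, 18))**2 + o(-569)) = 1/((195 + (22*(-16) - 3/2*18))**2 + 3*(-569)) = 1/((195 + (-352 - 27))**2 - 1707) = 1/((195 - 379)**2 - 1707) = 1/((-184)**2 - 1707) = 1/(33856 - 1707) = 1/32149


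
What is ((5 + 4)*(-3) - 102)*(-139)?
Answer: 17931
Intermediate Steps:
((5 + 4)*(-3) - 102)*(-139) = (9*(-3) - 102)*(-139) = (-27 - 102)*(-139) = -129*(-139) = 17931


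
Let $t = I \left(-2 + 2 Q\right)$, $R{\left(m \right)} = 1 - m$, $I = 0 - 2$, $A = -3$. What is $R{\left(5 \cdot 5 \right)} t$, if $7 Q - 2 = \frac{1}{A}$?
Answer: $- \frac{512}{7} \approx -73.143$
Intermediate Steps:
$I = -2$ ($I = 0 - 2 = -2$)
$Q = \frac{5}{21}$ ($Q = \frac{2}{7} + \frac{1}{7 \left(-3\right)} = \frac{2}{7} + \frac{1}{7} \left(- \frac{1}{3}\right) = \frac{2}{7} - \frac{1}{21} = \frac{5}{21} \approx 0.2381$)
$t = \frac{64}{21}$ ($t = - 2 \left(-2 + 2 \cdot \frac{5}{21}\right) = - 2 \left(-2 + \frac{10}{21}\right) = \left(-2\right) \left(- \frac{32}{21}\right) = \frac{64}{21} \approx 3.0476$)
$R{\left(5 \cdot 5 \right)} t = \left(1 - 5 \cdot 5\right) \frac{64}{21} = \left(1 - 25\right) \frac{64}{21} = \left(-24\right) \frac{64}{21} = - \frac{512}{7}$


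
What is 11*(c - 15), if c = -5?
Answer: -220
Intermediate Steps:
11*(c - 15) = 11*(-5 - 15) = 11*(-20) = -220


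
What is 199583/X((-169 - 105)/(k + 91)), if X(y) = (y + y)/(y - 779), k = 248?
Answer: 52760763965/548 ≈ 9.6279e+7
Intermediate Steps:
X(y) = 2*y/(-779 + y) (X(y) = (2*y)/(-779 + y) = 2*y/(-779 + y))
199583/X((-169 - 105)/(k + 91)) = 199583/((2*((-169 - 105)/(248 + 91))/(-779 + (-169 - 105)/(248 + 91)))) = 199583/((2*(-274/339)/(-779 - 274/339))) = 199583/((2*(-274/339)/(-264355/339))) = 199583/((2*(-274/339)*(-339/264355))) = 199583/(548/264355) = 199583*(264355/548) = 52760763965/548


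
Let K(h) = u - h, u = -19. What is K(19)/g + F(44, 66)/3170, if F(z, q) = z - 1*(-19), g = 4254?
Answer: 73771/6742590 ≈ 0.010941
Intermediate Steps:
F(z, q) = 19 + z (F(z, q) = z + 19 = 19 + z)
K(h) = -19 - h
K(19)/g + F(44, 66)/3170 = (-19 - 1*19)/4254 + (19 + 44)/3170 = (-19 - 19)*(1/4254) + 63*(1/3170) = -38*1/4254 + 63/3170 = -19/2127 + 63/3170 = 73771/6742590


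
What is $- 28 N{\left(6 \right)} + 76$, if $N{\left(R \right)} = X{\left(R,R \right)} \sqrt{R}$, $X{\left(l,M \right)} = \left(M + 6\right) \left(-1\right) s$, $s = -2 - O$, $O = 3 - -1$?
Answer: $76 - 2016 \sqrt{6} \approx -4862.2$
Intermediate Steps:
$O = 4$ ($O = 3 + 1 = 4$)
$s = -6$ ($s = -2 - 4 = -6$)
$X{\left(l,M \right)} = 36 + 6 M$ ($X{\left(l,M \right)} = \left(M + 6\right) \left(-1\right) \left(-6\right) = \left(6 + M\right) \left(-1\right) \left(-6\right) = \left(-6 - M\right) \left(-6\right) = 36 + 6 M$)
$N{\left(R \right)} = \sqrt{R} \left(36 + 6 R\right)$ ($N{\left(R \right)} = \left(36 + 6 R\right) \sqrt{R} = \sqrt{R} \left(36 + 6 R\right)$)
$- 28 N{\left(6 \right)} + 76 = - 28 \cdot 6 \sqrt{6} \left(6 + 6\right) + 76 = - 28 \cdot 6 \sqrt{6} \cdot 12 + 76 = - 28 \cdot 72 \sqrt{6} + 76 = - 2016 \sqrt{6} + 76 = 76 - 2016 \sqrt{6}$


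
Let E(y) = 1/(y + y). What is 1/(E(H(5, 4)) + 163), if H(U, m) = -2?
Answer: 4/651 ≈ 0.0061444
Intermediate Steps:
E(y) = 1/(2*y)
1/(E(H(5, 4)) + 163) = 1/((1/2)/(-2) + 163) = 1/((1/2)*(-1/2) + 163) = 1/(-1/4 + 163) = 1/(651/4) = 4/651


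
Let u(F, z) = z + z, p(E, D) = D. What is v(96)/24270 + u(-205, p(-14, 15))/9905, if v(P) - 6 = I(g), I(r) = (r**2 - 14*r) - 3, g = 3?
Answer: 2873/1602629 ≈ 0.0017927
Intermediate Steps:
I(r) = -3 + r**2 - 14*r
v(P) = -30 (v(P) = 6 + (-3 + 3**2 - 14*3) = 6 + (-3 + 9 - 42) = 6 - 36 = -30)
u(F, z) = 2*z
v(96)/24270 + u(-205, p(-14, 15))/9905 = -30/24270 + (2*15)/9905 = -30*1/24270 + 30*(1/9905) = -1/809 + 6/1981 = 2873/1602629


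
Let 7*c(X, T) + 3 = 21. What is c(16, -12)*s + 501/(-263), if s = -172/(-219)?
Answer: 15405/134393 ≈ 0.11463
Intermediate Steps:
c(X, T) = 18/7 (c(X, T) = -3/7 + (⅐)*21 = -3/7 + 3 = 18/7)
s = 172/219 (s = -172*(-1/219) = 172/219 ≈ 0.78539)
c(16, -12)*s + 501/(-263) = (18/7)*(172/219) + 501/(-263) = 1032/511 + 501*(-1/263) = 1032/511 - 501/263 = 15405/134393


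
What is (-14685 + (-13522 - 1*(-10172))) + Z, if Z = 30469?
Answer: 12434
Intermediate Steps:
(-14685 + (-13522 - 1*(-10172))) + Z = (-14685 + (-13522 - 1*(-10172))) + 30469 = (-14685 + (-13522 + 10172)) + 30469 = (-14685 - 3350) + 30469 = -18035 + 30469 = 12434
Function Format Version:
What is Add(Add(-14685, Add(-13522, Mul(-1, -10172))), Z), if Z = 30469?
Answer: 12434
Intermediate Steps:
Add(Add(-14685, Add(-13522, Mul(-1, -10172))), Z) = Add(Add(-14685, Add(-13522, Mul(-1, -10172))), 30469) = Add(Add(-14685, Add(-13522, 10172)), 30469) = Add(Add(-14685, -3350), 30469) = Add(-18035, 30469) = 12434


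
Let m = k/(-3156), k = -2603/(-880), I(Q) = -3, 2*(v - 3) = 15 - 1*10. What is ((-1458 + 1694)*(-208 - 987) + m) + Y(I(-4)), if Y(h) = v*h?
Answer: -783294333323/2777280 ≈ -2.8204e+5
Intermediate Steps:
v = 11/2 (v = 3 + (15 - 1*10)/2 = 3 + (15 - 10)/2 = 3 + (½)*5 = 3 + 5/2 = 11/2 ≈ 5.5000)
k = 2603/880 (k = -2603*(-1/880) = 2603/880 ≈ 2.9580)
m = -2603/2777280 (m = (2603/880)/(-3156) = (2603/880)*(-1/3156) = -2603/2777280 ≈ -0.00093725)
Y(h) = 11*h/2
((-1458 + 1694)*(-208 - 987) + m) + Y(I(-4)) = ((-1458 + 1694)*(-208 - 987) - 2603/2777280) + (11/2)*(-3) = (236*(-1195) - 2603/2777280) - 33/2 = (-282020 - 2603/2777280) - 33/2 = -783248508203/2777280 - 33/2 = -783294333323/2777280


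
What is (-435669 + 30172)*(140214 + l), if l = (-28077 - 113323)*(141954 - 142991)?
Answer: -59515611360958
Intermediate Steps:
l = 146631800 (l = -141400*(-1037) = 146631800)
(-435669 + 30172)*(140214 + l) = (-435669 + 30172)*(140214 + 146631800) = -405497*146772014 = -59515611360958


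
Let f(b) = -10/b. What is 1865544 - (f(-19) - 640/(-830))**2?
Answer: 4639471288260/2486929 ≈ 1.8655e+6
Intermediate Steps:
1865544 - (f(-19) - 640/(-830))**2 = 1865544 - (-10/(-19) - 640/(-830))**2 = 1865544 - (-10*(-1/19) - 640*(-1/830))**2 = 1865544 - (10/19 + 64/83)**2 = 1865544 - (2046/1577)**2 = 1865544 - 1*4186116/2486929 = 1865544 - 4186116/2486929 = 4639471288260/2486929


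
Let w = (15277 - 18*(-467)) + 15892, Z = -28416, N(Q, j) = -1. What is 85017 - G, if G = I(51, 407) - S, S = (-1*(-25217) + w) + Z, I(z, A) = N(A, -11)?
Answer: 121394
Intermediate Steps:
I(z, A) = -1
w = 39575 (w = (15277 + 8406) + 15892 = 23683 + 15892 = 39575)
S = 36376 (S = (-1*(-25217) + 39575) - 28416 = (25217 + 39575) - 28416 = 64792 - 28416 = 36376)
G = -36377 (G = -1 - 1*36376 = -1 - 36376 = -36377)
85017 - G = 85017 - 1*(-36377) = 85017 + 36377 = 121394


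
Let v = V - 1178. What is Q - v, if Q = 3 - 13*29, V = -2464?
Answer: 3268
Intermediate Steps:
Q = -374 (Q = 3 - 377 = -374)
v = -3642 (v = -2464 - 1178 = -3642)
Q - v = -374 - 1*(-3642) = -374 + 3642 = 3268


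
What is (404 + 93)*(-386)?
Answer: -191842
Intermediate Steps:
(404 + 93)*(-386) = 497*(-386) = -191842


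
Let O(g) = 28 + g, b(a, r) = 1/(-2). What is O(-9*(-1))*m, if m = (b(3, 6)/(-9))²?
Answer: 37/324 ≈ 0.11420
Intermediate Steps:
b(a, r) = -½
m = 1/324 (m = (-½/(-9))² = (-½*(-⅑))² = (1/18)² = 1/324 ≈ 0.0030864)
O(-9*(-1))*m = (28 - 9*(-1))*(1/324) = (28 + 9)*(1/324) = 37*(1/324) = 37/324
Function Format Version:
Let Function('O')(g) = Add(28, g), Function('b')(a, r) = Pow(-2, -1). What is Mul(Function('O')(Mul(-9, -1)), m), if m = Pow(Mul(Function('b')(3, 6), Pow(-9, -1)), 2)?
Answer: Rational(37, 324) ≈ 0.11420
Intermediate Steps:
Function('b')(a, r) = Rational(-1, 2)
m = Rational(1, 324) (m = Pow(Mul(Rational(-1, 2), Pow(-9, -1)), 2) = Pow(Mul(Rational(-1, 2), Rational(-1, 9)), 2) = Pow(Rational(1, 18), 2) = Rational(1, 324) ≈ 0.0030864)
Mul(Function('O')(Mul(-9, -1)), m) = Mul(Add(28, Mul(-9, -1)), Rational(1, 324)) = Mul(Add(28, 9), Rational(1, 324)) = Mul(37, Rational(1, 324)) = Rational(37, 324)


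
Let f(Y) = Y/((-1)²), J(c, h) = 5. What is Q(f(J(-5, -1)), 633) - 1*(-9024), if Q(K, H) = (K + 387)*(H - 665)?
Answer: -3520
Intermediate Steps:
f(Y) = Y (f(Y) = Y/1 = Y*1 = Y)
Q(K, H) = (-665 + H)*(387 + K) (Q(K, H) = (387 + K)*(-665 + H) = (-665 + H)*(387 + K))
Q(f(J(-5, -1)), 633) - 1*(-9024) = (-257355 - 665*5 + 387*633 + 633*5) - 1*(-9024) = (-257355 - 3325 + 244971 + 3165) + 9024 = -12544 + 9024 = -3520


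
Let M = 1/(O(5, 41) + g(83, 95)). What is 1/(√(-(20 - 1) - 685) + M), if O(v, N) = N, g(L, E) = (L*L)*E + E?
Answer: 654591/301656521605825 - 3427915018248*I*√11/301656521605825 ≈ 2.17e-9 - 0.037689*I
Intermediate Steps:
g(L, E) = E + E*L² (g(L, E) = L²*E + E = E*L² + E = E + E*L²)
M = 1/654591 (M = 1/(41 + 95*(1 + 83²)) = 1/(41 + 95*(1 + 6889)) = 1/(41 + 95*6890) = 1/(41 + 654550) = 1/654591 ≈ 1.5277e-6)
1/(√(-(20 - 1) - 685) + M) = 1/(√(-(20 - 1) - 685) + 1/654591) = 1/(√(-1*19 - 685) + 1/654591) = 1/(√(-19 - 685) + 1/654591) = 1/(√(-704) + 1/654591) = 1/(8*I*√11 + 1/654591) = 1/(1/654591 + 8*I*√11)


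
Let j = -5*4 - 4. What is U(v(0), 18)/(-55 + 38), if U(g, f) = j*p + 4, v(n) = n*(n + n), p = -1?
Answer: -28/17 ≈ -1.6471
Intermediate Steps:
j = -24 (j = -20 - 4 = -24)
v(n) = 2*n² (v(n) = n*(2*n) = 2*n²)
U(g, f) = 28 (U(g, f) = -24*(-1) + 4 = 24 + 4 = 28)
U(v(0), 18)/(-55 + 38) = 28/(-55 + 38) = 28/(-17) = -1/17*28 = -28/17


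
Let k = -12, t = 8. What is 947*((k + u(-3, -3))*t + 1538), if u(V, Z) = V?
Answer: 1342846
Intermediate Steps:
947*((k + u(-3, -3))*t + 1538) = 947*((-12 - 3)*8 + 1538) = 947*(-15*8 + 1538) = 947*(-120 + 1538) = 947*1418 = 1342846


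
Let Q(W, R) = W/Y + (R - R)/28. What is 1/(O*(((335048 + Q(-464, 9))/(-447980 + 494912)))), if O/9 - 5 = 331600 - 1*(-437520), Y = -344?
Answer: 336346/16621316562375 ≈ 2.0236e-8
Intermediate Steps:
Q(W, R) = -W/344 (Q(W, R) = W/(-344) + (R - R)/28 = W*(-1/344) + 0*(1/28) = -W/344 + 0 = -W/344)
O = 6922125 (O = 45 + 9*(331600 - 1*(-437520)) = 45 + 9*(331600 + 437520) = 45 + 9*769120 = 45 + 6922080 = 6922125)
1/(O*(((335048 + Q(-464, 9))/(-447980 + 494912)))) = 1/(6922125*(((335048 - 1/344*(-464))/(-447980 + 494912)))) = 1/(6922125*(((335048 + 58/43)/46932))) = 1/(6922125*(((14407122/43)*(1/46932)))) = 1/(6922125*(2401187/336346)) = (1/6922125)*(336346/2401187) = 336346/16621316562375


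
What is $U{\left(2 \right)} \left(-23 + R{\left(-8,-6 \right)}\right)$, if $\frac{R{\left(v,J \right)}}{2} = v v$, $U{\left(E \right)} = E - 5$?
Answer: $-315$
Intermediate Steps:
$U{\left(E \right)} = -5 + E$ ($U{\left(E \right)} = E - 5 = -5 + E$)
$R{\left(v,J \right)} = 2 v^{2}$ ($R{\left(v,J \right)} = 2 v v = 2 v^{2}$)
$U{\left(2 \right)} \left(-23 + R{\left(-8,-6 \right)}\right) = \left(-5 + 2\right) \left(-23 + 2 \left(-8\right)^{2}\right) = - 3 \left(-23 + 2 \cdot 64\right) = - 3 \left(-23 + 128\right) = \left(-3\right) 105 = -315$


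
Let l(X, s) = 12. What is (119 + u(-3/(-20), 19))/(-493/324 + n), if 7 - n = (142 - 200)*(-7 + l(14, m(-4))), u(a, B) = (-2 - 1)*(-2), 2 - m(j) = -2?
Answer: 8100/19147 ≈ 0.42304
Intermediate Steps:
m(j) = 4 (m(j) = 2 - 1*(-2) = 2 + 2 = 4)
u(a, B) = 6 (u(a, B) = -3*(-2) = 6)
n = 297 (n = 7 - (142 - 200)*(-7 + 12) = 7 - (-58)*5 = 7 - 1*(-290) = 7 + 290 = 297)
(119 + u(-3/(-20), 19))/(-493/324 + n) = (119 + 6)/(-493/324 + 297) = 125/(-493*1/324 + 297) = 125/(-493/324 + 297) = 125/(95735/324) = 125*(324/95735) = 8100/19147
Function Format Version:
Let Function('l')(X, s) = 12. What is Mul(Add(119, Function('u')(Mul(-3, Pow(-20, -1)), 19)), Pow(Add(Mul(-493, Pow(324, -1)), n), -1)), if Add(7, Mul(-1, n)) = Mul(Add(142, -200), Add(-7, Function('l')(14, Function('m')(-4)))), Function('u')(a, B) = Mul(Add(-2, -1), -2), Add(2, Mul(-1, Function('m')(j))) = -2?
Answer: Rational(8100, 19147) ≈ 0.42304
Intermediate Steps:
Function('m')(j) = 4 (Function('m')(j) = Add(2, Mul(-1, -2)) = Add(2, 2) = 4)
Function('u')(a, B) = 6 (Function('u')(a, B) = Mul(-3, -2) = 6)
n = 297 (n = Add(7, Mul(-1, Mul(Add(142, -200), Add(-7, 12)))) = Add(7, Mul(-1, Mul(-58, 5))) = Add(7, Mul(-1, -290)) = Add(7, 290) = 297)
Mul(Add(119, Function('u')(Mul(-3, Pow(-20, -1)), 19)), Pow(Add(Mul(-493, Pow(324, -1)), n), -1)) = Mul(Add(119, 6), Pow(Add(Mul(-493, Pow(324, -1)), 297), -1)) = Mul(125, Pow(Add(Mul(-493, Rational(1, 324)), 297), -1)) = Mul(125, Pow(Add(Rational(-493, 324), 297), -1)) = Mul(125, Pow(Rational(95735, 324), -1)) = Mul(125, Rational(324, 95735)) = Rational(8100, 19147)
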